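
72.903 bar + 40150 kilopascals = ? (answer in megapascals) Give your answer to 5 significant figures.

72.903 bar = 7.29030 MPa and 40150 kPa = 40.1500 MPa.
7.29030 + 40.1500 ≈ 47.440 MPa.

47.440 megapascals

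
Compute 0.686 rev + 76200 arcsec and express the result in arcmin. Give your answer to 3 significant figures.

0.686 rev = 14817.6 arcmin and 76200 arcsec = 1270.00 arcmin.
14817.6 + 1270.00 ≈ 16100 arcmin.

16100 arcmin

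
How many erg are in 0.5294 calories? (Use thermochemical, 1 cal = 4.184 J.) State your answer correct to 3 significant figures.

1 cal = 4.18400e+7 erg.
Then 0.5294 × 4.18400e+7 ≈ 2.22e+7 erg.

2.22e+7 erg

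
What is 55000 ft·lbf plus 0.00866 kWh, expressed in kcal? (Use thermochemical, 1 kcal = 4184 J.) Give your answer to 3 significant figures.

25.3 kilocalories

55000 ft·lbf = 17.8227 kcal and 0.00866 kWh = 7.45124 kcal.
17.8227 + 7.45124 ≈ 25.3 kcal.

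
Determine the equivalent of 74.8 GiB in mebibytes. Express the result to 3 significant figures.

1 gibibyte = 1024.00 mebibytes.
Then 74.8 × 1024.00 ≈ 76600 MiB.

76600 MiB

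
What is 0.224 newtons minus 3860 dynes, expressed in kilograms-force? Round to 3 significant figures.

0.0189 kgf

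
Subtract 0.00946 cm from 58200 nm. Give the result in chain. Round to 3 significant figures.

58200 nm = 2.89310 × 10^-6 chain and 0.00946 cm = 4.70254 × 10^-6 chain.
2.89310 × 10^-6 − 4.70254 × 10^-6 ≈ -1.81 × 10^-6 chain.

-1.81 × 10^-6 chain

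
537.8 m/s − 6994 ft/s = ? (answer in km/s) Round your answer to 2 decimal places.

537.8 m/s = 0.537800 km/s and 6994 ft/s = 2.13177 km/s.
0.537800 − 2.13177 ≈ -1.59 km/s.

-1.59 km/s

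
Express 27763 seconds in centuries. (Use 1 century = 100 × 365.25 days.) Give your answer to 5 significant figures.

8.7976 × 10^-6 century

1 s = 3.16881 × 10^-10 centuries.
Thus 27763 × 3.16881 × 10^-10 ≈ 8.7976 × 10^-6 century.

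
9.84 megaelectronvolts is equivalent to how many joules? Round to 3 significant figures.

1 MeV = 1.60218e-13 joules.
Then 9.84 × 1.60218e-13 ≈ 1.58e-12 J.

1.58e-12 J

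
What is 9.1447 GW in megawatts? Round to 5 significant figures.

1 gigawatt = 1000.00 MW.
So 9.1447 × 1000.00 ≈ 9144.7 MW.

9144.7 megawatts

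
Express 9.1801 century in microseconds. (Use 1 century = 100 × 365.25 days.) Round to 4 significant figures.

1 century = 3.15576e+15 microseconds.
So 9.1801 × 3.15576e+15 ≈ 2.897e+16 μs.

2.897e+16 microseconds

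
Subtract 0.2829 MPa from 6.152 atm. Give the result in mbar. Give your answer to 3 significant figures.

6.152 atm = 6233.51 mbar and 0.2829 MPa = 2829.00 mbar.
6233.51 − 2829.00 ≈ 3400 mbar.

3400 mbar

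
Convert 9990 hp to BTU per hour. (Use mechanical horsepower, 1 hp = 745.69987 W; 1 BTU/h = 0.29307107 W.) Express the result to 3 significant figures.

2.54 × 10^7 BTU per hour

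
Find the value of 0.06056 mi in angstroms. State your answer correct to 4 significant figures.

9.746 × 10^11 Å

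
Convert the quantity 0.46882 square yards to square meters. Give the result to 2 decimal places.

1 yd² = 0.836127 m².
Then 0.46882 × 0.836127 ≈ 0.39 m².

0.39 m²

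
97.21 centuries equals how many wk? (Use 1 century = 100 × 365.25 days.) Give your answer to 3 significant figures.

1 century = 5217.86 weeks.
Then 97.21 × 5217.86 ≈ 507000 wk.

507000 wk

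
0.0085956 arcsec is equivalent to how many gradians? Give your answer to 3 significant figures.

1 arcsec = 0.000308642 gradians.
0.0085956 × 0.000308642 ≈ 2.65e-6 grad.

2.65e-6 grad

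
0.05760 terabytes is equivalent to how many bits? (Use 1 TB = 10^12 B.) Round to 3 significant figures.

4.61e+11 bits

1 terabyte = 8.00000e+12 bit.
Thus 0.05760 × 8.00000e+12 ≈ 4.61e+11 bit.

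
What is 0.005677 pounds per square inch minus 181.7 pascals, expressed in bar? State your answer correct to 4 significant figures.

0.005677 psi = 0.000391415 bar and 181.7 Pa = 0.00181700 bar.
0.000391415 − 0.00181700 ≈ -0.001426 bar.

-0.001426 bar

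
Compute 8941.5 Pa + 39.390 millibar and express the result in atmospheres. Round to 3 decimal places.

0.127 atm

8941.5 Pa = 0.0882457 atm and 39.390 mbar = 0.0388749 atm.
0.0882457 + 0.0388749 ≈ 0.127 atm.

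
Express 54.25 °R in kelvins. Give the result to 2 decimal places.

30.14 K

°R = K × 9/5.
Applying the formula gives 30.14 K.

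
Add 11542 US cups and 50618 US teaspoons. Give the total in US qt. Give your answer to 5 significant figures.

11542 US cup = 2885.50 US qt and 50618 US tsp = 263.635 US qt.
2885.50 + 263.635 ≈ 3149.1 US qt.

3149.1 US quarts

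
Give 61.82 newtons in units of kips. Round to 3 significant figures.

0.0139 kip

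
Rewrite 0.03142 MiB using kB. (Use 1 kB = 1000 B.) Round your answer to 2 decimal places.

32.95 kilobytes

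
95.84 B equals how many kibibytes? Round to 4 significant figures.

1 byte = 0.0009765625 KiB.
Then 95.84 × 0.0009765625 ≈ 0.09359 KiB.

0.09359 kibibytes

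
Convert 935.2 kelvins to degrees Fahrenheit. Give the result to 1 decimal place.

K = (°F + 459.67) × 5/9.
Applying the formula gives 1223.7 °F.

1223.7 °F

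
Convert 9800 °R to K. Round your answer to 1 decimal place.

°R = K × 9/5.
Applying the formula gives 5444.4 K.

5444.4 kelvins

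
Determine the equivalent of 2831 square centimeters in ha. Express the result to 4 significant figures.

2.831 × 10^-5 ha

1 square centimeter = 1.00000 × 10^-8 ha.
So 2831 × 1.00000 × 10^-8 ≈ 2.831 × 10^-5 ha.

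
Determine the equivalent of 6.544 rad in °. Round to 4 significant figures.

1 radian = 57.2958 °.
6.544 × 57.2958 ≈ 374.9 °.

374.9 °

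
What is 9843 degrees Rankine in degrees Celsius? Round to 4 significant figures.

°R = (°C + 273.15) × 9/5.
Applying the formula gives 5195 °C.

5195 °C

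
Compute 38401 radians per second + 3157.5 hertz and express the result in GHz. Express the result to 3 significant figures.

38401 rad/s = 6.11171e-6 GHz and 3157.5 Hz = 3.15750e-6 GHz.
6.11171e-6 + 3.15750e-6 ≈ 9.27e-6 GHz.

9.27e-6 gigahertz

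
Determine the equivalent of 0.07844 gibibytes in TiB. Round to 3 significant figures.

7.66 × 10^-5 TiB

1 GiB = 0.0009765625 tebibytes.
Then 0.07844 × 0.0009765625 ≈ 7.66 × 10^-5 TiB.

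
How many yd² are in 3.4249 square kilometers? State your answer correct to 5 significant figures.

4.0961 × 10^6 square yards

1 square kilometer = 1.19599 × 10^6 square yards.
So 3.4249 × 1.19599 × 10^6 ≈ 4.0961 × 10^6 yd².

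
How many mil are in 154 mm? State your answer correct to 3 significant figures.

6060 mil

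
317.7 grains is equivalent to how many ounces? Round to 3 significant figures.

0.726 oz

1 gr = 0.00228571 oz.
So 317.7 × 0.00228571 ≈ 0.726 oz.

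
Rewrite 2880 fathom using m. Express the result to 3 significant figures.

5270 m

1 fathom = 1.82880 m.
So 2880 × 1.82880 ≈ 5270 m.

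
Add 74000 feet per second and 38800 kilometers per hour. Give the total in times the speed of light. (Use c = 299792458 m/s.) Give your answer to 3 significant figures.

74000 ft/s = 7.52360 × 10^-5 c and 38800 km/h = 3.59508 × 10^-5 c.
7.52360 × 10^-5 + 3.59508 × 10^-5 ≈ 0.000111 c.

0.000111 times the speed of light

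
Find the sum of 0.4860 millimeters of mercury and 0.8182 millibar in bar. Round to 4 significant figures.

0.4860 mmHg = 0.000647947 bar and 0.8182 mbar = 0.000818200 bar.
0.000647947 + 0.000818200 ≈ 0.001466 bar.

0.001466 bar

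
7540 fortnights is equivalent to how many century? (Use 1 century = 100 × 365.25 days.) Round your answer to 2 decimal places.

1 fortnight = 0.000383299 centuries.
Thus 7540 × 0.000383299 ≈ 2.89 century.

2.89 century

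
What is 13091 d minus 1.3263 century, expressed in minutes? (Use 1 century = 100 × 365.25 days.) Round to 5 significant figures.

-5.0907e+7 minutes

13091 d = 1.88510e+7 min and 1.3263 century = 6.97581e+7 min.
1.88510e+7 − 6.97581e+7 ≈ -5.0907e+7 min.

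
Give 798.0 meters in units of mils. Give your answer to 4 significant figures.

1 meter = 39370.1 mil.
798.0 × 39370.1 ≈ 3.142e+7 mil.

3.142e+7 mil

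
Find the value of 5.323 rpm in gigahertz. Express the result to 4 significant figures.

1 revolution per minute = 1.66667e-11 GHz.
Thus 5.323 × 1.66667e-11 ≈ 8.872e-11 GHz.

8.872e-11 GHz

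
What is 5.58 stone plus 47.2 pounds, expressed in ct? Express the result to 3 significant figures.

5.58 st = 177173 ct and 47.2 lb = 107048 ct.
177173 + 107048 ≈ 284000 ct.

284000 ct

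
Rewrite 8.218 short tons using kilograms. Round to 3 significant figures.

1 short ton = 907.185 kg.
Thus 8.218 × 907.185 ≈ 7460 kg.

7460 kilograms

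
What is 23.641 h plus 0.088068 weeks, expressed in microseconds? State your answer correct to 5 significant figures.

23.641 h = 8.51076 × 10^10 μs and 0.088068 wk = 5.32635 × 10^10 μs.
8.51076 × 10^10 + 5.32635 × 10^10 ≈ 1.3837 × 10^11 μs.

1.3837 × 10^11 μs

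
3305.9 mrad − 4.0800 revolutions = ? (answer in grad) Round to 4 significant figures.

-1422 grad

3305.9 mrad = 210.460 grad and 4.0800 rev = 1632.00 grad.
210.460 − 1632.00 ≈ -1422 grad.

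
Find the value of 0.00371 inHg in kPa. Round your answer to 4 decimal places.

0.0126 kilopascals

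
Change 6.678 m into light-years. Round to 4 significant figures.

1 m = 1.05700 × 10^-16 light-years.
Thus 6.678 × 1.05700 × 10^-16 ≈ 7.059 × 10^-16 ly.

7.059 × 10^-16 ly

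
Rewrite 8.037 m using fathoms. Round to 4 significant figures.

1 m = 0.546807 fathom.
8.037 × 0.546807 ≈ 4.395 fathom.

4.395 fathom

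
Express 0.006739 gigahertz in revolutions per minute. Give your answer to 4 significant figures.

4.043e+8 rpm

1 GHz = 6.00000e+10 revolutions per minute.
0.006739 × 6.00000e+10 ≈ 4.043e+8 rpm.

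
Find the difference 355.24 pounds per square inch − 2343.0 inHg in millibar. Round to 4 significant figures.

355.24 psi = 24492.9 mbar and 2343.0 inHg = 79343.1 mbar.
24492.9 − 79343.1 ≈ -54850 mbar.

-54850 mbar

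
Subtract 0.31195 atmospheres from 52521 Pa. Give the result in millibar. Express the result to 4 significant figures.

209.1 mbar

52521 Pa = 525.210 mbar and 0.31195 atm = 316.083 mbar.
525.210 − 316.083 ≈ 209.1 mbar.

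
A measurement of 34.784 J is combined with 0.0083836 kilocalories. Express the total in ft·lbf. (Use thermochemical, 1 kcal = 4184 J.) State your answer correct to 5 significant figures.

51.527 ft·lbf

34.784 J = 25.6554 ft·lbf and 0.0083836 kcal = 25.8715 ft·lbf.
25.6554 + 25.8715 ≈ 51.527 ft·lbf.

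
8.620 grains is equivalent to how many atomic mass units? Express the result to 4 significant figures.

1 gr = 3.90228 × 10^22 u.
So 8.620 × 3.90228 × 10^22 ≈ 3.364 × 10^23 u.

3.364 × 10^23 u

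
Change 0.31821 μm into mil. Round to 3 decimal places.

1 micrometer = 0.0393701 mil.
Then 0.31821 × 0.0393701 ≈ 0.013 mil.

0.013 mils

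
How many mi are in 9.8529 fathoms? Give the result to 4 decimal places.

0.0112 miles

1 fathom = 0.00113636 mi.
So 9.8529 × 0.00113636 ≈ 0.0112 mi.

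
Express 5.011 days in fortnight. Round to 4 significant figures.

1 d = 0.0714286 fortnight.
Then 5.011 × 0.0714286 ≈ 0.3579 fortnight.

0.3579 fortnight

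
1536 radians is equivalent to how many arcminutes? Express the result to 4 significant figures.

1 rad = 3437.75 arcmin.
Then 1536 × 3437.75 ≈ 5.280 × 10^6 arcmin.

5.280 × 10^6 arcmin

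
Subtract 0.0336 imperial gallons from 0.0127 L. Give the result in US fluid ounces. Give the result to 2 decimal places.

0.0127 L = 0.429438 US fl oz and 0.0336 imp gal = 5.16505 US fl oz.
0.429438 − 5.16505 ≈ -4.74 US fl oz.

-4.74 US fl oz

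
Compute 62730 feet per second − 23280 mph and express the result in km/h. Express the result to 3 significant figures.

62730 ft/s = 68832.4 km/h and 23280 mph = 37465.5 km/h.
68832.4 − 37465.5 ≈ 31400 km/h.

31400 km/h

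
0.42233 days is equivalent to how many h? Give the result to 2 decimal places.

1 d = 24.0000 hours.
So 0.42233 × 24.0000 ≈ 10.14 h.

10.14 h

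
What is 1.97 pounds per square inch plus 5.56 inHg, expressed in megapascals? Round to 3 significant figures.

0.0324 megapascals

1.97 psi = 0.0135827 MPa and 5.56 inHg = 0.0188283 MPa.
0.0135827 + 0.0188283 ≈ 0.0324 MPa.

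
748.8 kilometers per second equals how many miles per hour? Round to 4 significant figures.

1.675e+6 mph

1 km/s = 2236.94 miles per hour.
Thus 748.8 × 2236.94 ≈ 1.675e+6 mph.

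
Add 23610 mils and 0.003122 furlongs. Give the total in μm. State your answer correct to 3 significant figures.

1.23e+6 μm

23610 mil = 599694 μm and 0.003122 furlong = 628046 μm.
599694 + 628046 ≈ 1.23e+6 μm.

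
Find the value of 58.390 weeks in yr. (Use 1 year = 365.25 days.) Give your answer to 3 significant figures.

1.12 years

1 wk = 0.0191650 yr.
So 58.390 × 0.0191650 ≈ 1.12 yr.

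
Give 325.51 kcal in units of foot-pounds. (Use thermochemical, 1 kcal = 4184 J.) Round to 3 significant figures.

1 kcal = 3085.96 ft·lbf.
325.51 × 3085.96 ≈ 1.00 × 10^6 ft·lbf.

1.00 × 10^6 ft·lbf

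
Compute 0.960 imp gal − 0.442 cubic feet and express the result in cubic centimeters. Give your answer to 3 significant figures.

0.960 imp gal = 4364.25 cm³ and 0.442 ft³ = 12516.0 cm³.
4364.25 − 12516.0 ≈ -8150 cm³.

-8150 cubic centimeters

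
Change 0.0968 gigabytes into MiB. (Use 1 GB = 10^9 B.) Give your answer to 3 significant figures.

92.3 mebibytes

1 gigabyte = 953.674 mebibytes.
So 0.0968 × 953.674 ≈ 92.3 MiB.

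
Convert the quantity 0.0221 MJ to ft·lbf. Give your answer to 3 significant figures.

1 MJ = 737562 ft·lbf.
0.0221 × 737562 ≈ 16300 ft·lbf.

16300 foot-pounds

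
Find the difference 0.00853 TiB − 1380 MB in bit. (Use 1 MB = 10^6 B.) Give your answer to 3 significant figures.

6.40 × 10^10 bit

0.00853 TiB = 7.50307 × 10^10 bit and 1380 MB = 1.10400 × 10^10 bit.
7.50307 × 10^10 − 1.10400 × 10^10 ≈ 6.40 × 10^10 bit.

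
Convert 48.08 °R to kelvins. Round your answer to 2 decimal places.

°R = K × 9/5.
Applying the formula gives 26.71 K.

26.71 K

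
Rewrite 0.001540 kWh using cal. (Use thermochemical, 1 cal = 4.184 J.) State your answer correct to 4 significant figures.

1325 cal

1 kWh = 860421 cal.
Then 0.001540 × 860421 ≈ 1325 cal.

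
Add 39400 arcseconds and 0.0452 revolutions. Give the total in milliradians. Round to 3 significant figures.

39400 arcsec = 191.017 mrad and 0.0452 rev = 284.000 mrad.
191.017 + 284.000 ≈ 475 mrad.

475 milliradians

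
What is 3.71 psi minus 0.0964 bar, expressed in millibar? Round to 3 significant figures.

3.71 psi = 255.795 mbar and 0.0964 bar = 96.4000 mbar.
255.795 − 96.4000 ≈ 159 mbar.

159 millibar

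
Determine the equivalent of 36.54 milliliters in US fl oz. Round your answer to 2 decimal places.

1 milliliter = 0.0338140 US fl oz.
36.54 × 0.0338140 ≈ 1.24 US fl oz.

1.24 US fl oz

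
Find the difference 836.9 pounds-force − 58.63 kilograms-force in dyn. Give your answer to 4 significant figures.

3.148 × 10^8 dyn

836.9 lbf = 3.72272 × 10^8 dyn and 58.63 kgf = 5.74964 × 10^7 dyn.
3.72272 × 10^8 − 5.74964 × 10^7 ≈ 3.148 × 10^8 dyn.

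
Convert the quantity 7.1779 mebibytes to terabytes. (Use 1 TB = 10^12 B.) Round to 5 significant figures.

7.5266 × 10^-6 terabytes

1 mebibyte = 1.04858 × 10^-6 TB.
Thus 7.1779 × 1.04858 × 10^-6 ≈ 7.5266 × 10^-6 TB.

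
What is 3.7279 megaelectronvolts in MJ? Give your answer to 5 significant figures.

5.9728 × 10^-19 MJ

1 megaelectronvolt = 1.60218 × 10^-19 MJ.
3.7279 × 1.60218 × 10^-19 ≈ 5.9728 × 10^-19 MJ.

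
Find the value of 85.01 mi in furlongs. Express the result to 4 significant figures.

680.1 furlong

1 mi = 8.00000 furlong.
So 85.01 × 8.00000 ≈ 680.1 furlong.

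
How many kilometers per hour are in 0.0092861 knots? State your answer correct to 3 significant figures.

0.0172 kilometers per hour

1 knot = 1.85200 km/h.
Then 0.0092861 × 1.85200 ≈ 0.0172 km/h.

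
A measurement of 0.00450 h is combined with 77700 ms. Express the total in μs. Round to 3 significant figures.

0.00450 h = 1.62000 × 10^7 μs and 77700 ms = 7.77000 × 10^7 μs.
1.62000 × 10^7 + 7.77000 × 10^7 ≈ 9.39 × 10^7 μs.

9.39 × 10^7 μs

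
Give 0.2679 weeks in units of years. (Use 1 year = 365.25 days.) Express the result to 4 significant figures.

0.005134 yr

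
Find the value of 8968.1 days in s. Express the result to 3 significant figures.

7.75e+8 s

1 d = 86400.0 s.
So 8968.1 × 86400.0 ≈ 7.75e+8 s.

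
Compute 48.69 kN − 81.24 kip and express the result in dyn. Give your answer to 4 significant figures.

48.69 kN = 4.86900 × 10^9 dyn and 81.24 kip = 3.61374 × 10^10 dyn.
4.86900 × 10^9 − 3.61374 × 10^10 ≈ -3.127 × 10^10 dyn.

-3.127 × 10^10 dynes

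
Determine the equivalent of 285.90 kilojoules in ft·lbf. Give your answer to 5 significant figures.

210870 foot-pounds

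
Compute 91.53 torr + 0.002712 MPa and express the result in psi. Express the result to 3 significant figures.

2.16 psi

91.53 torr = 1.76989 psi and 0.002712 MPa = 0.393342 psi.
1.76989 + 0.393342 ≈ 2.16 psi.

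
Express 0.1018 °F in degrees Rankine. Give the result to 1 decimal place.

459.8 degrees Rankine

°R = °F + 459.67.
Applying the formula gives 459.8 °R.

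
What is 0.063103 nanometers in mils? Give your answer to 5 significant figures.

1 nm = 3.93701 × 10^-5 mils.
Thus 0.063103 × 3.93701 × 10^-5 ≈ 2.4844 × 10^-6 mil.

2.4844 × 10^-6 mil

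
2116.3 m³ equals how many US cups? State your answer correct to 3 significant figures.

8.95e+6 US cup

1 m³ = 4226.75 US cup.
Then 2116.3 × 4226.75 ≈ 8.95e+6 US cup.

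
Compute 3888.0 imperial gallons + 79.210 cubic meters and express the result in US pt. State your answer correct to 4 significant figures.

3888.0 imp gal = 37354.3 US pt and 79.210 m³ = 167401 US pt.
37354.3 + 167401 ≈ 204800 US pt.

204800 US pt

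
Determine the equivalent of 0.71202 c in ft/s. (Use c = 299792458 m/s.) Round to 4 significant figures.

1 speed of light = 9.83571e+8 ft/s.
Then 0.71202 × 9.83571e+8 ≈ 7.003e+8 ft/s.

7.003e+8 ft/s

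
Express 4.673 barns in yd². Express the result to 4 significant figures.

1 barn = 1.19599e-28 yd².
Then 4.673 × 1.19599e-28 ≈ 5.589e-28 yd².

5.589e-28 square yards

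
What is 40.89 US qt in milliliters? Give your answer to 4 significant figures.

1 US quart = 946.353 mL.
Thus 40.89 × 946.353 ≈ 38700 mL.

38700 mL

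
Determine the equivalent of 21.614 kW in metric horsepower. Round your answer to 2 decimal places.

1 kW = 1.35962 PS.
Thus 21.614 × 1.35962 ≈ 29.39 PS.

29.39 PS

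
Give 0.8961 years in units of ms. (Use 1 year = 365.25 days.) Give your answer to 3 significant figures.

2.83 × 10^10 ms

1 year = 3.15576 × 10^10 milliseconds.
Thus 0.8961 × 3.15576 × 10^10 ≈ 2.83 × 10^10 ms.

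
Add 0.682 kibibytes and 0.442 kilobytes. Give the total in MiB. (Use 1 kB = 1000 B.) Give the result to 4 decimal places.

0.0011 MiB

0.682 KiB = 0.000666016 MiB and 0.442 kB = 0.000421524 MiB.
0.000666016 + 0.000421524 ≈ 0.0011 MiB.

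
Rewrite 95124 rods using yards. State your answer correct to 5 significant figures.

523180 yd

1 rod = 5.50000 yd.
So 95124 × 5.50000 ≈ 523180 yd.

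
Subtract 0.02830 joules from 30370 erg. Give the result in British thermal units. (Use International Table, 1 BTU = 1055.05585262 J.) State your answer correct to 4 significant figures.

-2.394 × 10^-5 British thermal units

30370 erg = 2.87852 × 10^-6 BTU and 0.02830 J = 2.68232 × 10^-5 BTU.
2.87852 × 10^-6 − 2.68232 × 10^-5 ≈ -2.394 × 10^-5 BTU.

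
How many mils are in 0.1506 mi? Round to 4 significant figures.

9.542 × 10^6 mils

1 mile = 6.33600 × 10^7 mils.
Then 0.1506 × 6.33600 × 10^7 ≈ 9.542 × 10^6 mil.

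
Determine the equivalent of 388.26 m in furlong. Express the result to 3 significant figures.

1.93 furlong

1 meter = 0.00497097 furlong.
Thus 388.26 × 0.00497097 ≈ 1.93 furlong.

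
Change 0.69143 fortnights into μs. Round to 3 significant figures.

8.36e+11 microseconds

1 fortnight = 1.20960e+12 μs.
Then 0.69143 × 1.20960e+12 ≈ 8.36e+11 μs.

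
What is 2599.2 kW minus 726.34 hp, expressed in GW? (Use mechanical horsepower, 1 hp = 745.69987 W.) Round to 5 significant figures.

2599.2 kW = 0.00259920 GW and 726.34 hp = 0.000541632 GW.
0.00259920 − 0.000541632 ≈ 0.0020576 GW.

0.0020576 GW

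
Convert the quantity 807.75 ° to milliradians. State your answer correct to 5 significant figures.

1 ° = 17.4533 milliradians.
Then 807.75 × 17.4533 ≈ 14098 mrad.

14098 milliradians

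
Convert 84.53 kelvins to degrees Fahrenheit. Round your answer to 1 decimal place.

-307.5 °F

K = (°F + 459.67) × 5/9.
Applying the formula gives -307.5 °F.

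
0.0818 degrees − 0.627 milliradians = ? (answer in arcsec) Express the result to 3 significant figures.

165 arcsec

0.0818 ° = 294.480 arcsec and 0.627 mrad = 129.328 arcsec.
294.480 − 129.328 ≈ 165 arcsec.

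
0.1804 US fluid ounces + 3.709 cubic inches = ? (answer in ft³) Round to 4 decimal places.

0.0023 cubic feet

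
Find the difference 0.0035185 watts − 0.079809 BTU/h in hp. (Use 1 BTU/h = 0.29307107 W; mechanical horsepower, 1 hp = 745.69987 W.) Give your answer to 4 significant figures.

-2.665e-5 hp

0.0035185 W = 4.71839e-6 hp and 0.079809 BTU/h = 3.13661e-5 hp.
4.71839e-6 − 3.13661e-5 ≈ -2.665e-5 hp.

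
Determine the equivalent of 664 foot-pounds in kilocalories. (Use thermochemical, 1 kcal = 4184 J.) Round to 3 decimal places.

1 ft·lbf = 0.000324048 kilocalories.
So 664 × 0.000324048 ≈ 0.215 kcal.

0.215 kcal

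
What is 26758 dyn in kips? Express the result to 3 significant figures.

6.02 × 10^-5 kip

1 dyn = 2.24809 × 10^-9 kips.
So 26758 × 2.24809 × 10^-9 ≈ 6.02 × 10^-5 kip.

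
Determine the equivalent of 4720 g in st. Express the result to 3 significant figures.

1 gram = 0.000157473 st.
So 4720 × 0.000157473 ≈ 0.743 st.

0.743 stone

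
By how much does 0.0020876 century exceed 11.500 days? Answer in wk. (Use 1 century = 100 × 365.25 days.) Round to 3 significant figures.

0.0020876 century = 10.8928 wk and 11.500 d = 1.64286 wk.
10.8928 − 1.64286 ≈ 9.25 wk.

9.25 weeks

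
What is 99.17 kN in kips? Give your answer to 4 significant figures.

22.29 kips

1 kilonewton = 0.224809 kip.
99.17 × 0.224809 ≈ 22.29 kip.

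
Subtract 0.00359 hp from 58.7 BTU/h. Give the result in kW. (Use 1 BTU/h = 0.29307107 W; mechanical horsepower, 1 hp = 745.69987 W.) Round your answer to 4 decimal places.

58.7 BTU/h = 0.0172033 kW and 0.00359 hp = 0.00267706 kW.
0.0172033 − 0.00267706 ≈ 0.0145 kW.

0.0145 kilowatts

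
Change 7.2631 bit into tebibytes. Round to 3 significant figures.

8.26e-13 tebibytes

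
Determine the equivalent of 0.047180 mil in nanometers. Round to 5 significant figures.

1198.4 nm

1 mil = 25400.0 nanometers.
0.047180 × 25400.0 ≈ 1198.4 nm.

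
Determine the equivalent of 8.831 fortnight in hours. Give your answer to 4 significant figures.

1 fortnight = 336.000 hours.
Then 8.831 × 336.000 ≈ 2967 h.

2967 hours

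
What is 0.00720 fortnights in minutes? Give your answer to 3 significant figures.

145 minutes

1 fortnight = 20160.0 min.
Thus 0.00720 × 20160.0 ≈ 145 min.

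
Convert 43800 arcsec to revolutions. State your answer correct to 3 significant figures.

0.0338 rev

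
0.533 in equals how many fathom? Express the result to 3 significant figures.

0.00740 fathoms

1 inch = 0.0138889 fathom.
Thus 0.533 × 0.0138889 ≈ 0.00740 fathom.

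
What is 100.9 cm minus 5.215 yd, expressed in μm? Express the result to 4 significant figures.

100.9 cm = 1.00900e+6 μm and 5.215 yd = 4.76860e+6 μm.
1.00900e+6 − 4.76860e+6 ≈ -3.760e+6 μm.

-3.760e+6 μm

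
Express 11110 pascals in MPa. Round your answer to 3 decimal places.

0.011 megapascals

1 pascal = 1.00000 × 10^-6 MPa.
Then 11110 × 1.00000 × 10^-6 ≈ 0.011 MPa.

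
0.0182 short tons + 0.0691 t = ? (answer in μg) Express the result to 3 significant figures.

8.56e+10 micrograms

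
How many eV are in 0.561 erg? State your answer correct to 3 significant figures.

3.50e+11 eV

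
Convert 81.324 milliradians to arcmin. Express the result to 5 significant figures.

1 mrad = 3.43775 arcminutes.
Then 81.324 × 3.43775 ≈ 279.57 arcmin.

279.57 arcminutes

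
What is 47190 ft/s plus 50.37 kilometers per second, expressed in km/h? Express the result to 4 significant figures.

233100 kilometers per hour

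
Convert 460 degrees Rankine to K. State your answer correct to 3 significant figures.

256 K

°R = K × 9/5.
Applying the formula gives 256 K.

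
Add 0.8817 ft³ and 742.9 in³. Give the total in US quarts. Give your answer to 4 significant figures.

39.25 US quarts

0.8817 ft³ = 26.3823 US qt and 742.9 in³ = 12.8641 US qt.
26.3823 + 12.8641 ≈ 39.25 US qt.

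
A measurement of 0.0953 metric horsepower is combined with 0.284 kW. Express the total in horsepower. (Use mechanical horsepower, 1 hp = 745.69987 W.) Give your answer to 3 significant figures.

0.0953 PS = 0.0939963 hp and 0.284 kW = 0.380850 hp.
0.0939963 + 0.380850 ≈ 0.475 hp.

0.475 hp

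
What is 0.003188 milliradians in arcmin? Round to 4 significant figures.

0.01096 arcminutes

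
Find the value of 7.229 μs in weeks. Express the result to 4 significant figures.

1 microsecond = 1.65344 × 10^-12 weeks.
So 7.229 × 1.65344 × 10^-12 ≈ 1.195 × 10^-11 wk.

1.195 × 10^-11 wk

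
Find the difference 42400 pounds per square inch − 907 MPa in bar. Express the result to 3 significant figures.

-6150 bar

42400 psi = 2923.38 bar and 907 MPa = 9070.00 bar.
2923.38 − 9070.00 ≈ -6150 bar.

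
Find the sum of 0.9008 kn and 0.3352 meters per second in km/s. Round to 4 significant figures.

0.9008 kn = 0.000463412 km/s and 0.3352 m/s = 0.000335200 km/s.
0.000463412 + 0.000335200 ≈ 0.0007986 km/s.

0.0007986 km/s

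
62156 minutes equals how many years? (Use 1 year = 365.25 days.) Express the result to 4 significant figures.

0.1182 yr

1 min = 1.90129 × 10^-6 yr.
Thus 62156 × 1.90129 × 10^-6 ≈ 0.1182 yr.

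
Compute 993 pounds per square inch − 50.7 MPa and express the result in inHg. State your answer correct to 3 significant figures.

-12900 inHg

993 psi = 2021.77 inHg and 50.7 MPa = 14971.7 inHg.
2021.77 − 14971.7 ≈ -12900 inHg.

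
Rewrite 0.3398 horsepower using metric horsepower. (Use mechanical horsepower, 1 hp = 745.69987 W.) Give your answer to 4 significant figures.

0.3445 metric horsepower

1 horsepower = 1.01387 metric horsepower.
Then 0.3398 × 1.01387 ≈ 0.3445 PS.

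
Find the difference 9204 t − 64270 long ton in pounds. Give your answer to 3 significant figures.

-1.24 × 10^8 lb

9204 t = 2.02913 × 10^7 lb and 64270 long ton = 1.43965 × 10^8 lb.
2.02913 × 10^7 − 1.43965 × 10^8 ≈ -1.24 × 10^8 lb.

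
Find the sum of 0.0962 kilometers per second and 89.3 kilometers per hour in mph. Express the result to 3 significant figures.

0.0962 km/s = 215.193 mph and 89.3 km/h = 55.4884 mph.
215.193 + 55.4884 ≈ 271 mph.

271 mph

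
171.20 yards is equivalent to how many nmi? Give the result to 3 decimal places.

1 yd = 0.000493737 nautical miles.
So 171.20 × 0.000493737 ≈ 0.085 nmi.

0.085 nmi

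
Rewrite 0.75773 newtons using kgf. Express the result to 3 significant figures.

1 N = 0.101972 kgf.
Then 0.75773 × 0.101972 ≈ 0.0773 kgf.

0.0773 kgf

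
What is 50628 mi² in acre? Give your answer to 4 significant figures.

3.240e+7 acres

1 square mile = 640.000 acre.
So 50628 × 640.000 ≈ 3.240e+7 acre.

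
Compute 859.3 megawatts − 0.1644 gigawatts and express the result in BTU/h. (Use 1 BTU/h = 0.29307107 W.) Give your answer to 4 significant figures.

2.371 × 10^9 BTU/h

859.3 MW = 2.93205 × 10^9 BTU/h and 0.1644 GW = 5.60956 × 10^8 BTU/h.
2.93205 × 10^9 − 5.60956 × 10^8 ≈ 2.371 × 10^9 BTU/h.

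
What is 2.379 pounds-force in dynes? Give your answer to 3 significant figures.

1 lbf = 444822 dynes.
So 2.379 × 444822 ≈ 1.06 × 10^6 dyn.

1.06 × 10^6 dynes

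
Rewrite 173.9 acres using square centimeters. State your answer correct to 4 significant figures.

1 acre = 4.04686 × 10^7 square centimeters.
173.9 × 4.04686 × 10^7 ≈ 7.037 × 10^9 cm².

7.037 × 10^9 cm²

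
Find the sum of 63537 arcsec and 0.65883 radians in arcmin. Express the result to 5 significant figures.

63537 arcsec = 1058.95 arcmin and 0.65883 rad = 2264.89 arcmin.
1058.95 + 2264.89 ≈ 3323.8 arcmin.

3323.8 arcmin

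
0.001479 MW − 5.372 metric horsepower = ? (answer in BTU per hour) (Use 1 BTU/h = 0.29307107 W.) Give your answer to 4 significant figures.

0.001479 MW = 5046.56 BTU/h and 5.372 PS = 13481.7 BTU/h.
5046.56 − 13481.7 ≈ -8435 BTU/h.

-8435 BTU/h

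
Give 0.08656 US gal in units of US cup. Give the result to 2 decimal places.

1.38 US cup

1 US gal = 16.0000 US cup.
Then 0.08656 × 16.0000 ≈ 1.38 US cup.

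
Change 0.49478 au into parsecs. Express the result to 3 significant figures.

2.40e-6 parsecs

1 au = 4.84814e-6 pc.
Thus 0.49478 × 4.84814e-6 ≈ 2.40e-6 pc.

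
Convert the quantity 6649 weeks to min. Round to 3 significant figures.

1 week = 10080.0 minutes.
6649 × 10080.0 ≈ 6.70e+7 min.

6.70e+7 min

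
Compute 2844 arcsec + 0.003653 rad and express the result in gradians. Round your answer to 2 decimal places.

2844 arcsec = 0.877778 grad and 0.003653 rad = 0.232557 grad.
0.877778 + 0.232557 ≈ 1.11 grad.

1.11 grad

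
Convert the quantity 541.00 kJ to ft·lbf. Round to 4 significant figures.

399000 ft·lbf

1 kilojoule = 737.562 foot-pounds.
So 541.00 × 737.562 ≈ 399000 ft·lbf.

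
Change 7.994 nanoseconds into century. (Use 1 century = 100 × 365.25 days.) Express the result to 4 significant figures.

2.533e-18 century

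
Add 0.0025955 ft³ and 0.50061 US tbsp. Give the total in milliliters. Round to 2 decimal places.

80.90 milliliters

0.0025955 ft³ = 73.4964 mL and 0.50061 US tbsp = 7.40240 mL.
73.4964 + 7.40240 ≈ 80.90 mL.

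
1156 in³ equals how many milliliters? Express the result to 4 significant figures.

18940 mL

1 cubic inch = 16.3871 mL.
So 1156 × 16.3871 ≈ 18940 mL.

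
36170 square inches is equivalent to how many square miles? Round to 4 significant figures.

1 in² = 2.49098e-10 mi².
So 36170 × 2.49098e-10 ≈ 9.010e-6 mi².

9.010e-6 mi²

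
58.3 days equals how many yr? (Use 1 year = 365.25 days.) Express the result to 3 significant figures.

1 day = 0.00273785 yr.
So 58.3 × 0.00273785 ≈ 0.160 yr.

0.160 years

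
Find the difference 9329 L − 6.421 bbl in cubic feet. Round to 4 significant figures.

9329 L = 329.451 ft³ and 6.421 bbl = 36.0512 ft³.
329.451 − 36.0512 ≈ 293.4 ft³.

293.4 ft³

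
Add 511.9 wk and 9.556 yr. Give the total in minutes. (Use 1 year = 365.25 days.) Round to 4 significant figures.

511.9 wk = 5.15995e+6 min and 9.556 yr = 5.02607e+6 min.
5.15995e+6 + 5.02607e+6 ≈ 1.019e+7 min.

1.019e+7 minutes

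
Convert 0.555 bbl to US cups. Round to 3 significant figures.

373 US cup

1 oil barrel = 672.000 US cups.
Thus 0.555 × 672.000 ≈ 373 US cup.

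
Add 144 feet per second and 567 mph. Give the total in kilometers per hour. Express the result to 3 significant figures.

1070 kilometers per hour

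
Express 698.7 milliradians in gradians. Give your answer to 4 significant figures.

44.48 grad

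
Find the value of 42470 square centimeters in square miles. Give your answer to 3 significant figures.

1.64e-6 mi²

1 cm² = 3.86102e-11 mi².
So 42470 × 3.86102e-11 ≈ 1.64e-6 mi².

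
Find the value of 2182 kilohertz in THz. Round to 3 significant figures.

2.18e-6 THz

1 kilohertz = 1.00000e-9 terahertz.
Thus 2182 × 1.00000e-9 ≈ 2.18e-6 THz.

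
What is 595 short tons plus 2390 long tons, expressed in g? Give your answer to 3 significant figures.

595 short ton = 5.39775e+8 g and 2390 long ton = 2.42835e+9 g.
5.39775e+8 + 2.42835e+9 ≈ 2.97e+9 g.

2.97e+9 grams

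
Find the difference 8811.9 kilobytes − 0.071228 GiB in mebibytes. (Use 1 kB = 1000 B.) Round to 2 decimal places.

8811.9 kB = 8.40368 MiB and 0.071228 GiB = 72.9375 MiB.
8.40368 − 72.9375 ≈ -64.53 MiB.

-64.53 mebibytes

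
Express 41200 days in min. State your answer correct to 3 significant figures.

1 day = 1440.00 min.
Thus 41200 × 1440.00 ≈ 5.93 × 10^7 min.

5.93 × 10^7 minutes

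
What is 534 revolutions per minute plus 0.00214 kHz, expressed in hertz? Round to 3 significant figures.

11.0 Hz

534 rpm = 8.90000 Hz and 0.00214 kHz = 2.14000 Hz.
8.90000 + 2.14000 ≈ 11.0 Hz.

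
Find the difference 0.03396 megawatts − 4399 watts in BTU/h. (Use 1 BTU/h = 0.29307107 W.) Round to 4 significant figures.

100900 BTU/h

0.03396 MW = 115876 BTU/h and 4399 W = 15010.0 BTU/h.
115876 − 15010.0 ≈ 100900 BTU/h.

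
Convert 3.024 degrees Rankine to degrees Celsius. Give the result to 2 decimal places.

-271.47 degrees Celsius

°R = (°C + 273.15) × 9/5.
Applying the formula gives -271.47 °C.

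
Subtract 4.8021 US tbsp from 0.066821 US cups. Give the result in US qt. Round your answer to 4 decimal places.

0.066821 US cup = 0.01670525 US qt and 4.8021 US tbsp = 0.07503281 US qt.
0.01670525 − 0.07503281 ≈ -0.0583 US qt.

-0.0583 US quarts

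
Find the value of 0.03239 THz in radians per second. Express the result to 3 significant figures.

2.04 × 10^11 rad/s

1 terahertz = 6.28319 × 10^12 rad/s.
So 0.03239 × 6.28319 × 10^12 ≈ 2.04 × 10^11 rad/s.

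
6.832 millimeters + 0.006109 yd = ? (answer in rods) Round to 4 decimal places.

0.0025 rod

6.832 mm = 0.00135847 rod and 0.006109 yd = 0.00111073 rod.
0.00135847 + 0.00111073 ≈ 0.0025 rod.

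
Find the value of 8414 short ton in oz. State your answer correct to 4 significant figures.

2.692 × 10^8 ounces

1 short ton = 32000.0 oz.
Thus 8414 × 32000.0 ≈ 2.692 × 10^8 oz.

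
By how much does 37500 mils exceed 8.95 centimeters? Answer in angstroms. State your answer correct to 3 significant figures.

37500 mil = 9.52500 × 10^9 Å and 8.95 cm = 8.95000 × 10^8 Å.
9.52500 × 10^9 − 8.95000 × 10^8 ≈ 8.63 × 10^9 Å.

8.63 × 10^9 Å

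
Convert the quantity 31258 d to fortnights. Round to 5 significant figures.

1 day = 0.0714286 fortnights.
So 31258 × 0.0714286 ≈ 2232.7 fortnight.

2232.7 fortnight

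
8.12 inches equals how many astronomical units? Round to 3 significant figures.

1 inch = 1.69789 × 10^-13 au.
So 8.12 × 1.69789 × 10^-13 ≈ 1.38 × 10^-12 au.

1.38 × 10^-12 au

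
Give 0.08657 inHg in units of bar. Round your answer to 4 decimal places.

0.0029 bar

1 inHg = 0.0338639 bar.
Thus 0.08657 × 0.0338639 ≈ 0.0029 bar.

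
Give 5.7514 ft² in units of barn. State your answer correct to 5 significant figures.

1 square foot = 9.29030e+26 barn.
Thus 5.7514 × 9.29030e+26 ≈ 5.3432e+27 barn.

5.3432e+27 barns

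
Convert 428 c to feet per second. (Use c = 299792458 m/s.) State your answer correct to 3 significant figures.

1 speed of light = 9.83571 × 10^8 ft/s.
So 428 × 9.83571 × 10^8 ≈ 4.21 × 10^11 ft/s.

4.21 × 10^11 ft/s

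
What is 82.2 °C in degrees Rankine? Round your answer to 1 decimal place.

639.6 °R

°R = (°C + 273.15) × 9/5.
Applying the formula gives 639.6 °R.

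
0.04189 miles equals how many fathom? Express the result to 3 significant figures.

1 mi = 880.000 fathoms.
0.04189 × 880.000 ≈ 36.9 fathom.

36.9 fathom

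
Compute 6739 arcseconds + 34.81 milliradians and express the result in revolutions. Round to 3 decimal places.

0.011 rev

6739 arcsec = 0.00519985 rev and 34.81 mrad = 0.00554018 rev.
0.00519985 + 0.00554018 ≈ 0.011 rev.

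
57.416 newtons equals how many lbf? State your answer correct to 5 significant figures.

12.908 pounds-force

1 newton = 0.224809 pounds-force.
So 57.416 × 0.224809 ≈ 12.908 lbf.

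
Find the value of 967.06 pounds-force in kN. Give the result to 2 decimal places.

4.30 kN

1 lbf = 0.00444822 kN.
Then 967.06 × 0.00444822 ≈ 4.30 kN.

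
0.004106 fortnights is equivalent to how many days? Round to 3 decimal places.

1 fortnight = 14.0000 days.
So 0.004106 × 14.0000 ≈ 0.057 d.

0.057 days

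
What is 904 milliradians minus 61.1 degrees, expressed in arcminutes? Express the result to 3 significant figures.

-558 arcmin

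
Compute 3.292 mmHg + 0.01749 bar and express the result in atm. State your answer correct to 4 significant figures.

3.292 mmHg = 0.00433158 atm and 0.01749 bar = 0.0172613 atm.
0.00433158 + 0.0172613 ≈ 0.02159 atm.

0.02159 atm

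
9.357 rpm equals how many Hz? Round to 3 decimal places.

1 rpm = 0.0166667 Hz.
Thus 9.357 × 0.0166667 ≈ 0.156 Hz.

0.156 hertz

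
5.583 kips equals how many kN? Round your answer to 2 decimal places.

24.83 kN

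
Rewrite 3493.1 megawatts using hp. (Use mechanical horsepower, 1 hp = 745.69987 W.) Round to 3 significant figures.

4.68 × 10^6 hp

1 MW = 1341.02 horsepower.
Thus 3493.1 × 1341.02 ≈ 4.68 × 10^6 hp.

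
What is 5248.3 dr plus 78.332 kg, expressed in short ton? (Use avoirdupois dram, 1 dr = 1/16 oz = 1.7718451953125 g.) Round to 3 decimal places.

5248.3 dr = 0.0102506 short ton and 78.332 kg = 0.0863462 short ton.
0.0102506 + 0.0863462 ≈ 0.097 short ton.

0.097 short ton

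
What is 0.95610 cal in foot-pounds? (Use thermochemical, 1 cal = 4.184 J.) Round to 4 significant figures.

1 cal = 3.08596 ft·lbf.
So 0.95610 × 3.08596 ≈ 2.950 ft·lbf.

2.950 ft·lbf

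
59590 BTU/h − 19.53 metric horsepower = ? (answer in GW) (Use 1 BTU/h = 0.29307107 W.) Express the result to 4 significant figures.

3.100 × 10^-6 GW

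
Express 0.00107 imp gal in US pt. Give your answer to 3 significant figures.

0.0103 US pints

1 imp gal = 9.60760 US pints.
So 0.00107 × 9.60760 ≈ 0.0103 US pt.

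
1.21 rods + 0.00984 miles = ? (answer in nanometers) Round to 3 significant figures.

2.19e+10 nm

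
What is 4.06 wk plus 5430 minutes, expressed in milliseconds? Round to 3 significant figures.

2.78e+9 milliseconds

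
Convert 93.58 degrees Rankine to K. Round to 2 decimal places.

51.99 K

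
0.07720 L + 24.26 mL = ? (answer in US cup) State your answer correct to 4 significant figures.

0.4288 US cups

0.07720 L = 0.326305 US cup and 24.26 mL = 0.102541 US cup.
0.326305 + 0.102541 ≈ 0.4288 US cup.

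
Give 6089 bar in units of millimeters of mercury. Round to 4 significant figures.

1 bar = 750.062 millimeters of mercury.
6089 × 750.062 ≈ 4.567e+6 mmHg.

4.567e+6 mmHg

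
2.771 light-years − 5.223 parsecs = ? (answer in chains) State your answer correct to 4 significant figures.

-6.708e+15 chains

2.771 ly = 1.30317e+15 chain and 5.223 pc = 8.01146e+15 chain.
1.30317e+15 − 8.01146e+15 ≈ -6.708e+15 chain.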